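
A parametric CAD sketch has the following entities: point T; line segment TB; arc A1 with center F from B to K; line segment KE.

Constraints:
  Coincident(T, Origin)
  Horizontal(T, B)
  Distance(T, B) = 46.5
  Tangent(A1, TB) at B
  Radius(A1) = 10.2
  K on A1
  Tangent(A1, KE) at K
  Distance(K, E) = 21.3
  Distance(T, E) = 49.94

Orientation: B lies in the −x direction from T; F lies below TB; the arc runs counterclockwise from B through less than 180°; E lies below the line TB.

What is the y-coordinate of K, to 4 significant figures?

-17.59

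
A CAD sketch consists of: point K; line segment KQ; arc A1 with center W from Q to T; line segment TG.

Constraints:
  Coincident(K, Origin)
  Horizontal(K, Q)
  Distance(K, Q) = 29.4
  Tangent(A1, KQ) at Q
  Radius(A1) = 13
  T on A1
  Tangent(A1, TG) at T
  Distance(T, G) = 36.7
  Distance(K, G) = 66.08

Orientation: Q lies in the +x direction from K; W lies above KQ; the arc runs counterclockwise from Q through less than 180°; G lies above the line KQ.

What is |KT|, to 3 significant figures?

44.1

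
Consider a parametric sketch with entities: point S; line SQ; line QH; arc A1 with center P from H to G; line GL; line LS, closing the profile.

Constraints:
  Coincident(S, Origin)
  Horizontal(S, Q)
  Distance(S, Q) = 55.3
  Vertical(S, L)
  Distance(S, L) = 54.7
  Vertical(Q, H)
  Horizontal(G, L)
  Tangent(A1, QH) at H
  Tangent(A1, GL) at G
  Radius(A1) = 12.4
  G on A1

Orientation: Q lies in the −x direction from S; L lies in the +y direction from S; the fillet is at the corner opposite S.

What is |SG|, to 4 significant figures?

69.52

S is at the origin; SQ is horizontal with |SQ| = 55.3 and Q on the −x side, so Q = (-55.30, 0.000). S and L share the same x with |SL| = 54.7 and L on the +y side, so L = (0.000, 54.70). The virtual corner opposite S is at (-55.30, 54.70). Since A1 is tangent to QH there, PH ⟂ QH and A1 meets GL tangentially, so PG is at right angles to GL, with radius 12.4, so the center P sits 12.4 in from both sides at P = (-42.90, 42.30). That places the tangent points at H = (-55.30, 42.30) on QH and G = (-42.90, 54.70) on GL. Then |SG| = |G − S| = 69.52.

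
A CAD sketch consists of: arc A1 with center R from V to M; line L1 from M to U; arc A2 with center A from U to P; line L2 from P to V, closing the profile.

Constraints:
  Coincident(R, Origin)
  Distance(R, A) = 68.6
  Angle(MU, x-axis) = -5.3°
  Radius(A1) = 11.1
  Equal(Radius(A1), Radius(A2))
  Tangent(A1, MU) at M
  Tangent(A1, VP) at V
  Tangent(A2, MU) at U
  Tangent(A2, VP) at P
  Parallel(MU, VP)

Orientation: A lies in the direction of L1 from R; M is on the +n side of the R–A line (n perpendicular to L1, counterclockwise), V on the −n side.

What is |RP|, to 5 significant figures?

69.492

The slot axis is L1's direction at -5.3°, so u = (cos -5.3°, sin -5.3°) = (0.99572, -0.092371) and n = (−sin -5.3°, cos -5.3°) = (0.092371, 0.99572). R is at the origin and A lies 68.6 along u from R, so A = 68.6·u = (68.307, -6.3366). Tangency of A1 to both parallel lines with radius 11.1 puts M and V at R ± 11.1·n: M = (1.0253, 11.053), V = (-1.0253, -11.053). Equal radii place U and P the same way about A: U = A + 11.1·n = (69.332, 4.7159), P = A − 11.1·n = (67.281, -17.389). Then |RP| = |P − R| = 69.492.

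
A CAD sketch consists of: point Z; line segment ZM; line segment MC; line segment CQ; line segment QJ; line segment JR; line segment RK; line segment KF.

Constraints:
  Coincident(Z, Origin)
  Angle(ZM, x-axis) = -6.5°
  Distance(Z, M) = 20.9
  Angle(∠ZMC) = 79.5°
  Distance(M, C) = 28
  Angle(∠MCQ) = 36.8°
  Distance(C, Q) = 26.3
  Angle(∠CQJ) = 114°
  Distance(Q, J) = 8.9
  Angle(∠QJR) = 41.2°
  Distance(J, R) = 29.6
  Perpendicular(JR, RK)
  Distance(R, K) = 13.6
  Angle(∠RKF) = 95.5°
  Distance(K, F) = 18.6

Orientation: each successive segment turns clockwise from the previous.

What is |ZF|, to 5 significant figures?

10.072

Z is at the origin; ZM runs at -6.5° with length 20.9, so M = (20.766, -2.3659). ∠ZMC = 79.5° gives MC at -107.00° from the x-axis; with |MC| = 28.0, C = (12.579, -29.142). ∠MCQ = 36.8° gives CQ at 109.80° from the x-axis; with |CQ| = 26.3, Q = (3.6704, -4.3973). ∠CQJ = 114.0° gives QJ at 43.800° from the x-axis; with |QJ| = 8.9, J = (10.094, 1.7628). ∠QJR = 41.2° gives JR at -95.000° from the x-axis; with |JR| = 29.6, R = (7.5143, -27.725). The perpendicularity gives RK at right angles to JR, so RK runs at 175.00°; with |RK| = 13.6, K = (-6.0340, -26.539). ∠RKF = 95.5° gives KF at 90.500° from the x-axis; with |KF| = 18.6, F = (-6.1963, -7.9400). Then |ZF| = |F − Z| = 10.072.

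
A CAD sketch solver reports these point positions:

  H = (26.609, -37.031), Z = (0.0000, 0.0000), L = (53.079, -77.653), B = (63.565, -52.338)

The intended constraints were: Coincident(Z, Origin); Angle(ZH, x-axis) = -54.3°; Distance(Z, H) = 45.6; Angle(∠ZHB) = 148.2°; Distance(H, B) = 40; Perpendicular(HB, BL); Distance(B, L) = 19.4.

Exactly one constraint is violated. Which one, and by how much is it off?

Distance(B, L) = 19.4 — off by 8.00.

Z = (0.00, 0.00) ✓; ZH at -54.30° ✓; |ZH| = 45.60 ✓; ∠ZHB = 148.2° ✓; |HB| = 40.00 ✓; ∠(HB, BL) = 90.00° ✓; |BL| = 27.40 ✗.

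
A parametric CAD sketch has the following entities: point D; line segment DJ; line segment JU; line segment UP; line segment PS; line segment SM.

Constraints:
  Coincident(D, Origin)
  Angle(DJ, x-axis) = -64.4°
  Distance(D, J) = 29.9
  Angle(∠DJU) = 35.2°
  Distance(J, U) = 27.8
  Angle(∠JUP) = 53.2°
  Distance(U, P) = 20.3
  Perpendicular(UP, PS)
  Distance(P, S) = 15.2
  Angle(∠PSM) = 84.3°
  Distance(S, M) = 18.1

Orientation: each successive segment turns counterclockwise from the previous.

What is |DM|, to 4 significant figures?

25.01

The perpendicularity gives PS at right angles to UP, so PS runs at -62.80°; with |PS| = 15.2, S = (6.448, -22.35). ∠PSM = 84.3° gives SM at 32.90° from the x-axis; with |SM| = 18.1, M = (21.65, -12.52). Then |DM| = |M − D| = 25.01.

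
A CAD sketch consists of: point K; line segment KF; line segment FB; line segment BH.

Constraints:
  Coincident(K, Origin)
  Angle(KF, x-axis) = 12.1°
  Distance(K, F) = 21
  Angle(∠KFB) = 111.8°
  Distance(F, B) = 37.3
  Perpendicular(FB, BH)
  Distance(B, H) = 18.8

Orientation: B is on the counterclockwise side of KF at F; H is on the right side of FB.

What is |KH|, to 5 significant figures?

59.166

K is at the origin; KF runs at 12.1° with length 21.0, so F = 21.0·(cos 12.1°, sin 12.1°) = (20.533, 4.4020). ∠KFB = 111.8°, so FB runs at 12.1° + (180° − 111.8°) = 80.300° from the x-axis; with |FB| = 37.3, B = F + 37.3·(cos 80.300°, sin 80.300°) = (26.818, 41.169). FB ⟂ BH; with |BH| = 18.8 on the right of FB, H = B + 18.8·(0.98570, -0.16849) = (45.349, 38.001). Then |KH| = |H − K| = 59.166.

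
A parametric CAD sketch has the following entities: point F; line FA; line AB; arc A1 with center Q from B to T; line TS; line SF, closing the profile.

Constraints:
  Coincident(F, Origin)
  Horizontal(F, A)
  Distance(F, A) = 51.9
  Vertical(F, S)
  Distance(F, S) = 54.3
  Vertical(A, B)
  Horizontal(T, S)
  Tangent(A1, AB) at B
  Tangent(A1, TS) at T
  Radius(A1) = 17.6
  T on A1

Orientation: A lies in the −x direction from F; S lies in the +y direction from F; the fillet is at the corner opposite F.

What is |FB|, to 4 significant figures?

63.56

F is at the origin; F and A share the same y with |FA| = 51.9 and A on the −x side, so A = (-51.90, 0.000). F and S share the same x with |FS| = 54.3 and S on the +y side, so S = (0.000, 54.30). The virtual corner opposite F is at (-51.90, 54.30). The tangent condition forces QB to be normal to AB and since A1 is tangent to TS there, QT ⟂ TS, with radius 17.6, so the center Q sits 17.6 in from both sides at Q = (-34.30, 36.70). That places the tangent points at B = (-51.90, 36.70) on AB and T = (-34.30, 54.30) on TS. Then |FB| = |B − F| = 63.56.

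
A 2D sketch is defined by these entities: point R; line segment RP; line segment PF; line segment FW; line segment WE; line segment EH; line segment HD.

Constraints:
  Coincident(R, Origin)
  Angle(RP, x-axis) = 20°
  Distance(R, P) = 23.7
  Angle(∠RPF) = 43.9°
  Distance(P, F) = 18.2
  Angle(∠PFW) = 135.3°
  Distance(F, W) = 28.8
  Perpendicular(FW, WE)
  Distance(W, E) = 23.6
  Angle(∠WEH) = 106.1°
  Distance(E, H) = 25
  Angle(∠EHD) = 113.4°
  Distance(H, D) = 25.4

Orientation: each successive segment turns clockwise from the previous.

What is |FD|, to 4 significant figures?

15.78

∠WEH = 106.1° gives EH at 35.30° from the x-axis; with |EH| = 25.0, H = (-0.2920, 19.02). ∠EHD = 113.4° gives HD at -31.30° from the x-axis; with |HD| = 25.4, D = (21.41, 5.828). Then |FD| = |D − F| = 15.78.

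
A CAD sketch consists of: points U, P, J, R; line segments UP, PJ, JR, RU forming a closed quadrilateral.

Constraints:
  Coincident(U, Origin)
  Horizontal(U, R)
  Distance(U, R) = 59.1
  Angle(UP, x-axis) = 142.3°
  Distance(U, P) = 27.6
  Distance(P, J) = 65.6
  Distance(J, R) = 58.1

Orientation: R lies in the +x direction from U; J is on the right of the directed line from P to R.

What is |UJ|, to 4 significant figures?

40.36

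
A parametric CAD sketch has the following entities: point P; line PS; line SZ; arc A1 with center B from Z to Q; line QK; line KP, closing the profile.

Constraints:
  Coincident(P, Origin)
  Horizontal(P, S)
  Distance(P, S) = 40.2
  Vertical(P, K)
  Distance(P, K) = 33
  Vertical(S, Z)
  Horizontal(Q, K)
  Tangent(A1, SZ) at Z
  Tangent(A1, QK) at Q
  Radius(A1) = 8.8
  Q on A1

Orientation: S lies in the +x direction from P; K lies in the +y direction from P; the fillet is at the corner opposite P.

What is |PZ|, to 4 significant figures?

46.92

The virtual corner opposite P is at (40.20, 33.00). Tangency of A1 to SZ means the radius BZ is perpendicular to SZ and A1 meets QK tangentially, so BQ is at right angles to QK, with radius 8.8, so the center B sits 8.8 in from both sides at B = (31.40, 24.20). That places the tangent points at Z = (40.20, 24.20) on SZ and Q = (31.40, 33.00) on QK. Then |PZ| = |Z − P| = 46.92.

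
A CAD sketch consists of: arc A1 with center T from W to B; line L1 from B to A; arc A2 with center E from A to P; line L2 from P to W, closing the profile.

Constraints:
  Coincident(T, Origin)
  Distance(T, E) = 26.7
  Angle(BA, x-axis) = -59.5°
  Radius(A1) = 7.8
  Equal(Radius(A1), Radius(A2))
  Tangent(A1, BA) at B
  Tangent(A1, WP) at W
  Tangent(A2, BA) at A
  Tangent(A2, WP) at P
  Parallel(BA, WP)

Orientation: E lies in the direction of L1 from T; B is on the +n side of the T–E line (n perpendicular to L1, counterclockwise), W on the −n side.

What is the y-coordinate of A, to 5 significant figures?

-19.047

Tangency of A1 to both parallel lines with radius 7.8 puts B and W at T ± 7.8·n: B = (6.7207, 3.9588), W = (-6.7207, -3.9588). Equal radii place A and P the same way about E: A = E + 7.8·n = (20.272, -19.047), P = E − 7.8·n = (6.8306, -26.964). So A.y = -19.047.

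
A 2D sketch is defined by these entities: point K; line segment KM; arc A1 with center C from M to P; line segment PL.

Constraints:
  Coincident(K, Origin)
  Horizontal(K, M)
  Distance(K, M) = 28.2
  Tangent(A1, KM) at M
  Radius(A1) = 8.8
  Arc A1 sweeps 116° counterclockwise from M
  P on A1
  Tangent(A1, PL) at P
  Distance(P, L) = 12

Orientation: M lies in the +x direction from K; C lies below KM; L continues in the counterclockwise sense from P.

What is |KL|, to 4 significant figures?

34.68

K is at the origin; KM is horizontal with |KM| = 28.2 and M on the +x side, so M = (28.20, 0.000). Since A1 is tangent to KM there, CM ⟂ KM, so C = M + (0, -8.8) = (28.20, -8.800). On A1, M sits at bearing 90° from C; a 116° counterclockwise sweep puts P at bearing 206°, so P = C + 8.8·(cos 206°, sin 206°) = (20.29, -12.66). The tangent condition forces CP to be normal to PL, so PL runs along (−sin 206°, cos 206°); with |PL| = 12.0, L = (25.55, -23.44). Then |KL| = |L − K| = 34.68.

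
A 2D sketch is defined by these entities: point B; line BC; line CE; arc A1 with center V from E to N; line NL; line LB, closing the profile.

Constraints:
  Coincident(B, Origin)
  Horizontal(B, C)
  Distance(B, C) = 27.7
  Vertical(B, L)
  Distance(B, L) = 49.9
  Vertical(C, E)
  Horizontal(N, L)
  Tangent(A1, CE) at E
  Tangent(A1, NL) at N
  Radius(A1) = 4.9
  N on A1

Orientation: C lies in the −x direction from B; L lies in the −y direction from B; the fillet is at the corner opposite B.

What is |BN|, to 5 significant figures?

54.862

The virtual corner opposite B is at (-27.700, -49.900). A1 meets CE tangentially, so VE is at right angles to CE and tangency of A1 to NL means the radius VN is perpendicular to NL, with radius 4.9, so the center V sits 4.9 in from both sides at V = (-22.800, -45.000). That places the tangent points at E = (-27.700, -45.000) on CE and N = (-22.800, -49.900) on NL. Then |BN| = |N − B| = 54.862.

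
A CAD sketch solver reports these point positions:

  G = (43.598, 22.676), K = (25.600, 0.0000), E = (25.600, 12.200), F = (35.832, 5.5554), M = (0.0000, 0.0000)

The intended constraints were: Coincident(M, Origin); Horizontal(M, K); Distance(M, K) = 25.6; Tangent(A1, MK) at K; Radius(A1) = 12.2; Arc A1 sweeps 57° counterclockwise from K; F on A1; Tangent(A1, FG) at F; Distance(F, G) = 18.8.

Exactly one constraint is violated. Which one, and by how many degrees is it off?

Tangent(A1, FG) at F — off by 8.60°.

M = (0.00, 0.00) ✓; M.y = 0.00, K.y = 0.00 ✓; |MK| = 25.60 ✓; ∠(EK, KM) = 90.00° ✓; |EK| = 12.20 ✓; bearing(E→F) − bearing(E→K) = 57.00° ✓; |EF| = 12.20 ✓; ∠(EF, FG) = 81.40° ✗; |FG| = 18.80 ✓.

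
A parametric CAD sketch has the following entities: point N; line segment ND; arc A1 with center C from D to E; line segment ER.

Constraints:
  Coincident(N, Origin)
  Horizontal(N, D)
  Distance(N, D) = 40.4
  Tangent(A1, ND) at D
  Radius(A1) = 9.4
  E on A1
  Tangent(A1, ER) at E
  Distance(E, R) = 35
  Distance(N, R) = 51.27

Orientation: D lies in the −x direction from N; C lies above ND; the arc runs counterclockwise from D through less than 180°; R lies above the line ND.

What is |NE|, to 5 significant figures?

32.177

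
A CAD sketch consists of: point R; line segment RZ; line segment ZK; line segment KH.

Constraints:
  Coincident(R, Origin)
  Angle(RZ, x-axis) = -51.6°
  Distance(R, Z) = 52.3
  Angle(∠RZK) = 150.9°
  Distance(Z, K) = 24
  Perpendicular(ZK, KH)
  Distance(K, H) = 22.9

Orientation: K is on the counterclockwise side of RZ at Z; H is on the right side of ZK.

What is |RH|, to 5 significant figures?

84.818

R is at the origin; RZ runs at -51.6° with length 52.3, so Z = 52.3·(cos -51.6°, sin -51.6°) = (32.486, -40.987). ∠RZK = 150.9°, so ZK runs at -51.6° + (180° − 150.9°) = -22.500° from the x-axis; with |ZK| = 24.0, K = Z + 24.0·(cos -22.500°, sin -22.500°) = (54.659, -50.172). ZK is perpendicular to KH; with |KH| = 22.9 on the right of ZK, H = K + 22.9·(-0.38268, -0.92388) = (45.896, -71.328). Then |RH| = |H − R| = 84.818.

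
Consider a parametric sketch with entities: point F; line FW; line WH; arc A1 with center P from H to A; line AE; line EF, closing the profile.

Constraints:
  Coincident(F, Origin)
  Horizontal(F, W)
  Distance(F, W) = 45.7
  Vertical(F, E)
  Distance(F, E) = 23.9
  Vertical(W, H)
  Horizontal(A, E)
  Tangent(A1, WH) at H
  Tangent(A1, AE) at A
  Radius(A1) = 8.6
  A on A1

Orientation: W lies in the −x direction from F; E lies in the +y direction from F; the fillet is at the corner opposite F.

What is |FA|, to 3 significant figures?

44.1

F is at the origin; F and W share the same y with |FW| = 45.7 and W on the −x side, so W = (-45.7, 0.00). F and E share the same x with |FE| = 23.9 and E on the +y side, so E = (0.00, 23.9). The virtual corner opposite F is at (-45.7, 23.9). A1 meets WH tangentially, so PH is at right angles to WH and A1 meets AE tangentially, so PA is at right angles to AE, with radius 8.6, so the center P sits 8.6 in from both sides at P = (-37.1, 15.3). That places the tangent points at H = (-45.7, 15.3) on WH and A = (-37.1, 23.9) on AE. Then |FA| = |A − F| = 44.1.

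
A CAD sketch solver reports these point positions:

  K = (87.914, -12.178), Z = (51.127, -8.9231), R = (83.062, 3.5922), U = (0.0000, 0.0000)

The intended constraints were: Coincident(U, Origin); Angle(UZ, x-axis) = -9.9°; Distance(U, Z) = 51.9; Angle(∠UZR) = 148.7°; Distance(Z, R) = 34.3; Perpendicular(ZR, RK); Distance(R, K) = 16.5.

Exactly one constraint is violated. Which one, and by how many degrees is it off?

Perpendicular(ZR, RK) — off by 4.30°.

U = (0.00, 0.00) ✓; UZ at -9.900° ✓; |UZ| = 51.90 ✓; ∠UZR = 148.7° ✓; |ZR| = 34.30 ✓; ∠(ZR, RK) = 94.30° ✗; |RK| = 16.50 ✓.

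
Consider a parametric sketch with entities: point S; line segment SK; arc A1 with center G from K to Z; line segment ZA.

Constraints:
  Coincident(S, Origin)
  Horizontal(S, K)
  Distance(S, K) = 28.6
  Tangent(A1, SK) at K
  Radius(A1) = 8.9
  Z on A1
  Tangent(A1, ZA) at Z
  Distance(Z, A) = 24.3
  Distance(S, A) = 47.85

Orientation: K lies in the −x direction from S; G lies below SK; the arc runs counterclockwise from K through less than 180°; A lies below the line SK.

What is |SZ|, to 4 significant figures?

38.79

Checks: ∠(GK, KS) = 90.00° ✓; |GK| = 8.900 ✓; |GZ| = 8.900 ✓; ∠(GZ, ZA) = 90.00° ✓; |ZA| = 24.30 ✓; |SA| = 47.85 ✓.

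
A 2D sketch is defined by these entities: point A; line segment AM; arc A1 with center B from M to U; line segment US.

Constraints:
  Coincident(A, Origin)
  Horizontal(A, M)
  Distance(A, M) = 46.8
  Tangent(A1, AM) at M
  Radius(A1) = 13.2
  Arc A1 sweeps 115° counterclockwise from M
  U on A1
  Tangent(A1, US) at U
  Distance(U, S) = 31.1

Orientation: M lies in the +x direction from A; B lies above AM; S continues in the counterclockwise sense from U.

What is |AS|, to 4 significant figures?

65.47

On A1, M sits at bearing -90° from B; a 115° counterclockwise sweep puts U at bearing 25°, so U = B + 13.2·(cos 25°, sin 25°) = (58.76, 18.78). Since A1 is tangent to US there, BU ⟂ US, so US runs along (−sin 25°, cos 25°); with |US| = 31.1, S = (45.62, 46.96). Then |AS| = |S − A| = 65.47.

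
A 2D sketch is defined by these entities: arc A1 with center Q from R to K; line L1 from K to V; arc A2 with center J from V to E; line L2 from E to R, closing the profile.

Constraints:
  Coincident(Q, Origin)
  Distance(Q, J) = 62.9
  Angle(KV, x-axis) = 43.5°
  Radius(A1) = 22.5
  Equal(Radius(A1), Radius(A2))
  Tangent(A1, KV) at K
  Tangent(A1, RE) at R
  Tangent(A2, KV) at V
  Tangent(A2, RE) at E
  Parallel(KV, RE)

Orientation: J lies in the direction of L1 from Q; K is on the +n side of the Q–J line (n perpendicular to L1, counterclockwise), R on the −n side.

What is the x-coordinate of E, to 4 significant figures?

61.11

The slot axis is L1's direction at 43.5°, so u = (cos 43.5°, sin 43.5°) = (0.7254, 0.6884) and n = (−sin 43.5°, cos 43.5°) = (-0.6884, 0.7254). Q is at the origin and J lies 62.9 along u from Q, so J = 62.9·u = (45.63, 43.30). Tangency of A1 to both parallel lines with radius 22.5 puts K and R at Q ± 22.5·n: K = (-15.49, 16.32), R = (15.49, -16.32). Equal radii place V and E the same way about J: V = J + 22.5·n = (30.14, 59.62), E = J − 22.5·n = (61.11, 26.98). So E.x = 61.11.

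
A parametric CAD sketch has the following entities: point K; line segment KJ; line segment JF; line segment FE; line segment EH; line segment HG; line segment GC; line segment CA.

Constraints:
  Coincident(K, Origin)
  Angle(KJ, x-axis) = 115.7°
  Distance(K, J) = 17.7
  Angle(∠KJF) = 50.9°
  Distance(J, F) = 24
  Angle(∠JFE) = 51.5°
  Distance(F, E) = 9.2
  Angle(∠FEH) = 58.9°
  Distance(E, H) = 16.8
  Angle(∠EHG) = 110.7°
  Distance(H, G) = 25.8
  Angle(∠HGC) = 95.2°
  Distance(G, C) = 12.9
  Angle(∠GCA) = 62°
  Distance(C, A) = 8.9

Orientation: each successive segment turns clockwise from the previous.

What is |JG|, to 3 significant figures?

40.8

∠FEH = 58.9° gives EH at 97.0° from the x-axis; with |EH| = 16.8, H = (6.38, 21.4). ∠EHG = 110.7° gives HG at 27.7° from the x-axis; with |HG| = 25.8, G = (29.2, 33.4). Then |JG| = |G − J| = 40.8.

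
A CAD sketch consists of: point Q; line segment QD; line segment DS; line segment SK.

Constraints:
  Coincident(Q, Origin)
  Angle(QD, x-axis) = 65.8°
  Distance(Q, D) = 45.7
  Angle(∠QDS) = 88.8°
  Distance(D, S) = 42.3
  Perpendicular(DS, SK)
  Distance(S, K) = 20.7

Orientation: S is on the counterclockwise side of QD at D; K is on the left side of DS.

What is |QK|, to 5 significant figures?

48.309

∠QDS = 88.8°, so DS runs at 65.8° + (180° − 88.8°) = 157.00° from the x-axis; with |DS| = 42.3, S = D + 42.3·(cos 157.00°, sin 157.00°) = (-20.204, 58.212). The perpendicularity gives SK at right angles to DS; with |SK| = 20.7 on the left of DS, K = S + 20.7·(-0.39073, -0.92050) = (-28.292, 39.157). Then |QK| = |K − Q| = 48.309.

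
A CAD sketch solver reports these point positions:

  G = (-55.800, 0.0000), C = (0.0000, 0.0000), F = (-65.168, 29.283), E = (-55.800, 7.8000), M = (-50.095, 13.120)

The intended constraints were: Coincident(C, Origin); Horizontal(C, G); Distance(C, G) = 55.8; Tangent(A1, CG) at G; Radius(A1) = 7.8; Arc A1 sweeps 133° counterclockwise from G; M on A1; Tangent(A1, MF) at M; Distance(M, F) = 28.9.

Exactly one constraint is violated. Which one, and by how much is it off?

Distance(M, F) = 28.9 — off by 6.80.

C = (0.00, 0.00) ✓; C.y = 0.00, G.y = 0.00 ✓; |CG| = 55.80 ✓; ∠(EG, GC) = 90.00° ✓; |EG| = 7.800 ✓; bearing(E→M) − bearing(E→G) = 133.0° ✓; |EM| = 7.801 ✓; ∠(EM, MF) = 90.00° ✓; |MF| = 22.10 ✗.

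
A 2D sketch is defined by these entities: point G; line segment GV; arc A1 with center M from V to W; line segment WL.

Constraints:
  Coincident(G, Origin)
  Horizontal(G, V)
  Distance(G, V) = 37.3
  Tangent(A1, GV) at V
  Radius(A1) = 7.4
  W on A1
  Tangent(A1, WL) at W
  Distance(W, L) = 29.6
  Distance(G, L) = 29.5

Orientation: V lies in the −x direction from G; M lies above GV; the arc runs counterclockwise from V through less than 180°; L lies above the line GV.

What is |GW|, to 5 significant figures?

31.574

Checks: |MW| = 7.400 ✓; ∠(MW, WL) = 90.00° ✓; |WL| = 29.60 ✓; |GL| = 29.50 ✓.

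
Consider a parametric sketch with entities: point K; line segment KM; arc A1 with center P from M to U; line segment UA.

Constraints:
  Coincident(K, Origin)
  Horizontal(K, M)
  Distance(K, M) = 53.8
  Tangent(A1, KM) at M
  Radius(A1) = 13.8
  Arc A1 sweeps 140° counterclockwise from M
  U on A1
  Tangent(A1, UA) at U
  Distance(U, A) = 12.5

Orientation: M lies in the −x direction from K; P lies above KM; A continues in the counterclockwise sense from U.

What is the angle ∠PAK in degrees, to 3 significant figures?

57.1°

K is at the origin; KM is horizontal with |KM| = 53.8 and M on the −x side, so M = (-53.8, 0.00). Since A1 is tangent to KM there, PM ⟂ KM, so P = M + (0, 13.8) = (-53.8, 13.8). On A1, M sits at bearing -90° from P; a 140° counterclockwise sweep puts U at bearing 50°, so U = P + 13.8·(cos 50°, sin 50°) = (-44.9, 24.4). A1 meets UA tangentially, so PU is at right angles to UA, so UA runs along (−sin 50°, cos 50°); with |UA| = 12.5, A = (-54.5, 32.4). Then cos ∠PAK = AP·AK / (|AP||AK|), giving 57.1°.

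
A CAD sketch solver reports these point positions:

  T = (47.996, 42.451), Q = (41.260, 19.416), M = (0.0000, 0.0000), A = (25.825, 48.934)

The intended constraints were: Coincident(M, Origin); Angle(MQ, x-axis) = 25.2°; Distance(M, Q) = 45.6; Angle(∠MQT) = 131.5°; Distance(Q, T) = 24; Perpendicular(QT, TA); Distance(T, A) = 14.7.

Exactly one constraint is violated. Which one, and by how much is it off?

Distance(T, A) = 14.7 — off by 8.40.

M = (0.00, 0.00) ✓; MQ at 25.20° ✓; |MQ| = 45.60 ✓; ∠MQT = 131.5° ✓; |QT| = 24.00 ✓; ∠(QT, TA) = 90.00° ✓; |TA| = 23.10 ✗.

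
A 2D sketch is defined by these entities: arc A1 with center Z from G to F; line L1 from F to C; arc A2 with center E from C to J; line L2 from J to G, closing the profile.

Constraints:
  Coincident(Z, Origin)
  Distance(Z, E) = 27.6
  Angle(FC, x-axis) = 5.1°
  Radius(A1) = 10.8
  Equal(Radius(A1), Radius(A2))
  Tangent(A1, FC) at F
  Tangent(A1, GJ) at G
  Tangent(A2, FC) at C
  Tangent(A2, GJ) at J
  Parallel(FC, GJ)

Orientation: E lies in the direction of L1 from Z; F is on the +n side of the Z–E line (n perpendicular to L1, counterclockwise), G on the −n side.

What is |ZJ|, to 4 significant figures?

29.64

The slot axis is L1's direction at 5.1°, so u = (cos 5.1°, sin 5.1°) = (0.9960, 0.08889) and n = (−sin 5.1°, cos 5.1°) = (-0.08889, 0.9960). Z is at the origin and E lies 27.6 along u from Z, so E = 27.6·u = (27.49, 2.453). Tangency of A1 to both parallel lines with radius 10.8 puts F and G at Z ± 10.8·n: F = (-0.9601, 10.76), G = (0.9601, -10.76). Equal radii place C and J the same way about E: C = E + 10.8·n = (26.53, 13.21), J = E − 10.8·n = (28.45, -8.304). Then |ZJ| = |J − Z| = 29.64.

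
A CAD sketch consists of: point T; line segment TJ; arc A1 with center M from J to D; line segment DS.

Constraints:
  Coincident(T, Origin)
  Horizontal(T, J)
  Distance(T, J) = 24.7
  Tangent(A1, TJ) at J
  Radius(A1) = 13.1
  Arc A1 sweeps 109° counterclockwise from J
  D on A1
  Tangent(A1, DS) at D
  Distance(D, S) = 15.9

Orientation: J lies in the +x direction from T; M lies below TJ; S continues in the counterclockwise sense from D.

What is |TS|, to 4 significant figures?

36.82

T is at the origin; T and J share the same y with |TJ| = 24.7 and J on the +x side, so J = (24.70, 0.000). A1 meets TJ tangentially, so MJ is at right angles to TJ, so M = J + (0, -13.1) = (24.70, -13.10). On A1, J sits at bearing 90° from M; a 109° counterclockwise sweep puts D at bearing 199°, so D = M + 13.1·(cos 199°, sin 199°) = (12.31, -17.36). Since A1 is tangent to DS there, MD ⟂ DS, so DS runs along (−sin 199°, cos 199°); with |DS| = 15.9, S = (17.49, -32.40). Then |TS| = |S − T| = 36.82.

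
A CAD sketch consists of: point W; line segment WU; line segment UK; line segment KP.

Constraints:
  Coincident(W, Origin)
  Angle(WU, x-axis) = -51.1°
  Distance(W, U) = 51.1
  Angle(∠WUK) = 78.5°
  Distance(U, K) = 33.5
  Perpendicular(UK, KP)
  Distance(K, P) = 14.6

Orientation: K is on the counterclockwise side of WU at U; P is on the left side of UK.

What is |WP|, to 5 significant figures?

42.449

W is at the origin; WU runs at -51.1° with length 51.1, so U = 51.1·(cos -51.1°, sin -51.1°) = (32.089, -39.768). ∠WUK = 78.5°, so UK runs at -51.1° + (180° − 78.5°) = 50.400° from the x-axis; with |UK| = 33.5, K = U + 33.5·(cos 50.400°, sin 50.400°) = (53.443, -13.956). The perpendicularity gives KP at right angles to UK; with |KP| = 14.6 on the left of UK, P = K + 14.6·(-0.77051, 0.63742) = (42.193, -4.6496). Then |WP| = |P − W| = 42.449.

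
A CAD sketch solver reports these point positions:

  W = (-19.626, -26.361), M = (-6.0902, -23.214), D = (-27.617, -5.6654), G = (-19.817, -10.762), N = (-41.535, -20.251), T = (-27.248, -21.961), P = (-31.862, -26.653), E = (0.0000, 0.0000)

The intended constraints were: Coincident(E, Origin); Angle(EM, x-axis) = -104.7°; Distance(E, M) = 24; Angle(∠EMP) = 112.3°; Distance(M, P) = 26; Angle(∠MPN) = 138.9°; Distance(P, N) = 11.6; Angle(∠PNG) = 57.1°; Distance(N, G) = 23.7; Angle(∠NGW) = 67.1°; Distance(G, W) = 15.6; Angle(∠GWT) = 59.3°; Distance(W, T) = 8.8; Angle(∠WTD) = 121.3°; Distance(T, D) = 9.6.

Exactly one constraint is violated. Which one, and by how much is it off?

Distance(T, D) = 9.6 — off by 6.70.

E = (0.00, 0.00) ✓; EM at -104.7° ✓; |EM| = 24.00 ✓; ∠EMP = 112.3° ✓; |MP| = 26.00 ✓; ∠MPN = 138.9° ✓; |PN| = 11.60 ✓; ∠PNG = 57.10° ✓; |NG| = 23.70 ✓; ∠NGW = 67.10° ✓; |GW| = 15.60 ✓; ∠GWT = 59.30° ✓; |WT| = 8.801 ✓; ∠WTD = 121.3° ✓; |TD| = 16.30 ✗.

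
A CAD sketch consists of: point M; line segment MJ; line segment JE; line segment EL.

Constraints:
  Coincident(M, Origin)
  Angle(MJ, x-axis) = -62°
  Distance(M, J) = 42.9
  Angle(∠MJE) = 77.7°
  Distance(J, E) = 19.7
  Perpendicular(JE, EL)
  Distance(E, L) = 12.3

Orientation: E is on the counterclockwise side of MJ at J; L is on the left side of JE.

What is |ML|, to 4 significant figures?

31.44

M is at the origin; MJ runs at -62.0° with length 42.9, so J = 42.9·(cos -62.0°, sin -62.0°) = (20.14, -37.88). ∠MJE = 77.7°, so JE runs at -62.0° + (180° − 77.7°) = 40.30° from the x-axis; with |JE| = 19.7, E = J + 19.7·(cos 40.30°, sin 40.30°) = (35.16, -25.14). JE is perpendicular to EL; with |EL| = 12.3 on the left of JE, L = E + 12.3·(-0.6468, 0.7627) = (27.21, -15.76). Then |ML| = |L − M| = 31.44.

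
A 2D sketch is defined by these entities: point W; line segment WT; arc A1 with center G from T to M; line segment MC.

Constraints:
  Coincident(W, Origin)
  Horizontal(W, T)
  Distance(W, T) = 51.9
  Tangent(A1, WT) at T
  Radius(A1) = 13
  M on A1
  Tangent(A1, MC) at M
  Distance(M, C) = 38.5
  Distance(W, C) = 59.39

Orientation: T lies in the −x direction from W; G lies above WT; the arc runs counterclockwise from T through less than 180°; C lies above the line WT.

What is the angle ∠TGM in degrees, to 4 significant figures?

81.48°

Checks: W = (0.00, 0.00) ✓; |GM| = 13.00 ✓; ∠(GM, MC) = 90.00° ✓; |MC| = 38.50 ✓; |WC| = 59.39 ✓.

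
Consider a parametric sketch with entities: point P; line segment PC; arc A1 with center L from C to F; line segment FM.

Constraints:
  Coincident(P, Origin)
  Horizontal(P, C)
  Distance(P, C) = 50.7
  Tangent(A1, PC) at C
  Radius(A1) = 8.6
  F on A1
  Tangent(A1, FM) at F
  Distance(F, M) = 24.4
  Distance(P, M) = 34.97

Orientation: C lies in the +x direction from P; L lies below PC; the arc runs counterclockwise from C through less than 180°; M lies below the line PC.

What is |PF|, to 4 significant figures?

44.40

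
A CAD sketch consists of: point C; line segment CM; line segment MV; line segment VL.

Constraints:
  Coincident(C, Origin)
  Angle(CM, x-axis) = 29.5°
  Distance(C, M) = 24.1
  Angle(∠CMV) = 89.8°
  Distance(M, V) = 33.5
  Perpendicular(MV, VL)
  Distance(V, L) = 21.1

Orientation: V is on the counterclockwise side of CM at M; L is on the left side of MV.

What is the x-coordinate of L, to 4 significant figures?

-13.95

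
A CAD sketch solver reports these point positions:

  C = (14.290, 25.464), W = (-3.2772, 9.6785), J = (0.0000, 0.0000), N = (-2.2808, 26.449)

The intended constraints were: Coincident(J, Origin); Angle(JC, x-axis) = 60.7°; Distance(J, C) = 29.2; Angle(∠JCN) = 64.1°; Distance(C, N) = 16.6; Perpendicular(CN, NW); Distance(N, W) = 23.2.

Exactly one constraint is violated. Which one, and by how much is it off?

Distance(N, W) = 23.2 — off by 6.40.

J = (0.00, 0.00) ✓; JC at 60.70° ✓; |JC| = 29.20 ✓; ∠JCN = 64.10° ✓; |CN| = 16.60 ✓; ∠(CN, NW) = 90.00° ✓; |NW| = 16.80 ✗.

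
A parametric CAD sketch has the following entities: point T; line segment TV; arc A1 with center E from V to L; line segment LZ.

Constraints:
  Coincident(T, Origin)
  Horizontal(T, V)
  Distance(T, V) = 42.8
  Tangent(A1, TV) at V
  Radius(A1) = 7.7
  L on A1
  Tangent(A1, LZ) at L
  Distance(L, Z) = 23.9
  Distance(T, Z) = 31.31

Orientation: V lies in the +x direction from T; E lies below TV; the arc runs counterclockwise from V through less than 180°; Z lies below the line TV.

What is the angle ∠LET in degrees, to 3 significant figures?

27.0°

Checks: |EL| = 7.700 ✓; ∠(EL, LZ) = 90.00° ✓; |LZ| = 23.90 ✓; |TZ| = 31.31 ✓.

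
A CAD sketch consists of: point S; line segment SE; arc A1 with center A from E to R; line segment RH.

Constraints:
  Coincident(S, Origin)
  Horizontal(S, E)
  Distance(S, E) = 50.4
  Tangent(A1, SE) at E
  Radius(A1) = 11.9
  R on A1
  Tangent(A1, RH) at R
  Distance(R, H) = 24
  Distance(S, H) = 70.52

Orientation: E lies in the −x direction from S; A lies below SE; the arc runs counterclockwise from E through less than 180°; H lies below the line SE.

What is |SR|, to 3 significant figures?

63.6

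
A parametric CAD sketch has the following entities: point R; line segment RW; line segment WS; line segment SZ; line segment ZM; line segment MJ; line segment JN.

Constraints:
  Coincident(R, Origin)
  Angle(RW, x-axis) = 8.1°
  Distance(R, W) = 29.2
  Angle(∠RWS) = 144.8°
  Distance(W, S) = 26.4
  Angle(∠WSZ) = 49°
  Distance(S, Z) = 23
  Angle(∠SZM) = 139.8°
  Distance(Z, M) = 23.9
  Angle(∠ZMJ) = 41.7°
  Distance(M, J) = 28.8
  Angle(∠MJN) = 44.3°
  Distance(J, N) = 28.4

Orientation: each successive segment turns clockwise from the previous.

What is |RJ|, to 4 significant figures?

34.90

R is at the origin; RW runs at 8.1° with length 29.2, so W = (28.91, 4.114). ∠RWS = 144.8° gives WS at -27.10° from the x-axis; with |WS| = 26.4, S = (52.41, -7.912). ∠WSZ = 49.0° gives SZ at -158.1° from the x-axis; with |SZ| = 23.0, Z = (31.07, -16.49). ∠SZM = 139.8° gives ZM at 161.7° from the x-axis; with |ZM| = 23.9, M = (8.379, -8.986). ∠ZMJ = 41.7° gives MJ at 23.40° from the x-axis; with |MJ| = 28.8, J = (34.81, 2.451). Then |RJ| = |J − R| = 34.90.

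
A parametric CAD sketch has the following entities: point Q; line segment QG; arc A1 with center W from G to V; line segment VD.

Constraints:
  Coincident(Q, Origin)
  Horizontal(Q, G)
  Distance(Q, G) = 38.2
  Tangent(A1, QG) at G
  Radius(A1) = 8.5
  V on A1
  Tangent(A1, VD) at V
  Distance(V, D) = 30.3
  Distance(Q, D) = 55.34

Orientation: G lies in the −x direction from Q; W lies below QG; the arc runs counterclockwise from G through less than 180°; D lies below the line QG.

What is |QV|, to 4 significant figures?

47.62

Q is at the origin; QG is horizontal with |QG| = 38.2 and G on the −x side, so G = (-38.20, 0.000). Since A1 is tangent to QG there, WG ⟂ QG, so W = G + (0, -8.5) = (-38.20, -8.500). Since WV ⟂ VD (tangency), |WD| = √(8.5² + 30.3²) = 31.47 regardless of where V sits on A1. So D lies on both circle(Q, 55.34) and circle(W, 31.47); the below-QG intersection is D = (-38.27, -39.97). V is the foot of the tangent from D: V = (-46.39, -10.78).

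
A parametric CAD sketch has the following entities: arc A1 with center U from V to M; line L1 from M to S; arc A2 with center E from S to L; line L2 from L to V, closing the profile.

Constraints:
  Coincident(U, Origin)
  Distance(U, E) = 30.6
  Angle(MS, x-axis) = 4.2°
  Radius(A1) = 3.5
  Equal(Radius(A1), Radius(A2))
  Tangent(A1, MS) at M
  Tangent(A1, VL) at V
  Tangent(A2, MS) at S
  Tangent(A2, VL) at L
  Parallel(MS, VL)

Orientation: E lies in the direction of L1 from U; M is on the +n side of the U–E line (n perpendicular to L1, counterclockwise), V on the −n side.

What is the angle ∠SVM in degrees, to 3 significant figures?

77.1°

The slot axis is L1's direction at 4.2°, so u = (cos 4.2°, sin 4.2°) = (0.997, 0.0732) and n = (−sin 4.2°, cos 4.2°) = (-0.0732, 0.997). U is at the origin and E lies 30.6 along u from U, so E = 30.6·u = (30.5, 2.24). Tangency of A1 to both parallel lines with radius 3.5 puts M and V at U ± 3.5·n: M = (-0.256, 3.49), V = (0.256, -3.49). Equal radii place S and L the same way about E: S = E + 3.5·n = (30.3, 5.73), L = E − 3.5·n = (30.8, -1.25). Then cos ∠SVM = VS·VM / (|VS||VM|), giving 77.1°.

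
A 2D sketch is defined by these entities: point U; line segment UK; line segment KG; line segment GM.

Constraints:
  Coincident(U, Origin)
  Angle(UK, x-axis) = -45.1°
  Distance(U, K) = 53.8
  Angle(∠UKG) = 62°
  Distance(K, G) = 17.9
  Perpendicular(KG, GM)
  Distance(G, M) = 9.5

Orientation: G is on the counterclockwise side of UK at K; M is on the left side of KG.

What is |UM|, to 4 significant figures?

38.71

U is at the origin; UK runs at -45.1° with length 53.8, so K = 53.8·(cos -45.1°, sin -45.1°) = (37.98, -38.11). ∠UKG = 62.0°, so KG runs at -45.1° + (180° − 62.0°) = 72.90° from the x-axis; with |KG| = 17.9, G = K + 17.9·(cos 72.90°, sin 72.90°) = (43.24, -21.00). The perpendicularity gives GM at right angles to KG; with |GM| = 9.5 on the left of KG, M = G + 9.5·(-0.9558, 0.2940) = (34.16, -18.21). Then |UM| = |M − U| = 38.71.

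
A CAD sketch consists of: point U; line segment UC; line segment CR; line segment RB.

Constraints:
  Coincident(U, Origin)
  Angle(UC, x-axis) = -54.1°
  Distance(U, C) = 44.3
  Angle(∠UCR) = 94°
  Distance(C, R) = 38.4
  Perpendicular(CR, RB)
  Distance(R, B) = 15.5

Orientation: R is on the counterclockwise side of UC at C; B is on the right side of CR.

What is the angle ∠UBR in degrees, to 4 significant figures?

34.80°

U is at the origin; UC runs at -54.1° with length 44.3, so C = 44.3·(cos -54.1°, sin -54.1°) = (25.98, -35.88). ∠UCR = 94.0°, so CR runs at -54.1° + (180° − 94.0°) = 31.90° from the x-axis; with |CR| = 38.4, R = C + 38.4·(cos 31.90°, sin 31.90°) = (58.58, -15.59). CR is perpendicular to RB; with |RB| = 15.5 on the right of CR, B = R + 15.5·(0.5284, -0.8490) = (66.77, -28.75). Then cos ∠UBR = BU·BR / (|BU||BR|), giving 34.80°.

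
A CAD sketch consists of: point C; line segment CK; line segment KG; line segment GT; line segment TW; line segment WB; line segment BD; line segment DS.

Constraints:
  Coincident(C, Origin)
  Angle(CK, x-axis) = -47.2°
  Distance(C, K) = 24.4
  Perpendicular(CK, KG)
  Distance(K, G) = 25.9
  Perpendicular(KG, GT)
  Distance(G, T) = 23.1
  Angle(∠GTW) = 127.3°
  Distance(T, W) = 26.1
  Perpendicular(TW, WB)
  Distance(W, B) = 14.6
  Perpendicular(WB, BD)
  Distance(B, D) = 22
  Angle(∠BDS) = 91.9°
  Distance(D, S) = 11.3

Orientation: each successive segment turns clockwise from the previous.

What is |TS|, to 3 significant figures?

4.98

C is at the origin; CK runs at -47.2° with length 24.4, so K = (16.6, -17.9). CK ⟂ KG, so KG runs at -137°; with |KG| = 25.9, G = (-2.43, -35.5). The perpendicularity gives GT at right angles to KG, so GT runs at 133°; with |GT| = 23.1, T = (-18.1, -18.6). ∠GTW = 127.3° gives TW at 80.1° from the x-axis; with |TW| = 26.1, W = (-13.6, 7.16). TW ⟂ WB, so WB runs at -9.90°; with |WB| = 14.6, B = (0.750, 4.65). The perpendicularity gives BD at right angles to WB, so BD runs at -99.9°; with |BD| = 22.0, D = (-3.03, -17.0). ∠BDS = 91.9° gives DS at 172° from the x-axis; with |DS| = 11.3, S = (-14.2, -15.4). Then |TS| = |S − T| = 4.98.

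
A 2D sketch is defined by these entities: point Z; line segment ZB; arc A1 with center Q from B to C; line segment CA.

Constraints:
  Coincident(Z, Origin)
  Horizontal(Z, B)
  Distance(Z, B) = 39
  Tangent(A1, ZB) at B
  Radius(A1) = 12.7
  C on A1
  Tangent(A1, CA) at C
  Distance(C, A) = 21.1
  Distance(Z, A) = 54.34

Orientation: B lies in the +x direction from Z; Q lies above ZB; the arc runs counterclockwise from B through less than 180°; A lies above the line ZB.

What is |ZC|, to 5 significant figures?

53.509

Z is at the origin; Z and B share the same y with |ZB| = 39.0 and B on the +x side, so B = (39.000, 0.0000). Tangency of A1 to ZB means the radius QB is perpendicular to ZB, so Q = B + (0, 12.7) = (39.000, 12.700). Since QC ⟂ CA (tangency), |QA| = √(12.7² + 21.1²) = 24.627 regardless of where C sits on A1. So A lies on both circle(Z, 54.34) and circle(Q, 24.627); the above-ZB intersection is A = (39.495, 37.322). C is the foot of the tangent from A: C = (50.011, 19.029).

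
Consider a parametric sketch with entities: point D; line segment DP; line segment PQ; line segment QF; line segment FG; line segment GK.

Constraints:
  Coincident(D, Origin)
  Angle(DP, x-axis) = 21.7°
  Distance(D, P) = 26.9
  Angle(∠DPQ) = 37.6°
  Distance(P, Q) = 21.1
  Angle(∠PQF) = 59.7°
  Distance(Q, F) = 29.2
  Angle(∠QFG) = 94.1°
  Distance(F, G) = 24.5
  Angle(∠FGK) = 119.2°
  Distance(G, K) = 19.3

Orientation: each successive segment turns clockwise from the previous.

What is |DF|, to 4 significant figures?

17.34

∠DPQ = 37.6° gives PQ at -120.7° from the x-axis; with |PQ| = 21.1, Q = (14.22, -8.197). ∠PQF = 59.7° gives QF at 119.0° from the x-axis; with |QF| = 29.2, F = (0.06477, 17.34). Then |DF| = |F − D| = 17.34.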